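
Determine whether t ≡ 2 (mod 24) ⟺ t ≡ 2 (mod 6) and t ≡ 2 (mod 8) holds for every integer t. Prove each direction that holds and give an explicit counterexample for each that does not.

Both implications hold.

Converse. If t ≡ 2 (mod 6) and t ≡ 2 (mod 8), then by the Chinese remainder theorem t ≡ 2 (mod 24). This is exactly t ≡ 2 (mod 24).

Forward direction. Suppose t ≡ 2 (mod 24); write t = 24j + 2. Since 6 ∣ 24, reducing mod 6 gives t ≡ 2 (mod 6); since 8 ∣ 24, reducing mod 8 gives t ≡ 2 (mod 8).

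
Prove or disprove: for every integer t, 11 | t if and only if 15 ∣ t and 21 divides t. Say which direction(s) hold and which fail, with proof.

[⇒] This fails: take t = 11. Certainly 11 ∣ 11, but 15 ∤ 11.

[⇐] This fails: take t = 105. Both 15 ∣ 105 and 21 ∣ 105, yet 105 is not a multiple of 11 (since 105 = 9·11 + 6), so 11 ∤ 105.

Both directions fail.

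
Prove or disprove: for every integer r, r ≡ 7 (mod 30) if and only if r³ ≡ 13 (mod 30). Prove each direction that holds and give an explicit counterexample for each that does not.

Both directions hold; the statement is true.

Forward direction. Suppose r ≡ 7 (mod 30). Write r = 30j + 7. Then (30j + 7)³ = 27000j³ + 18900j² + 4410j + 343 = 30(900j³ + 630j² + 147j + 11) + 13, so r³ ≡ 13 (mod 30).

Converse. Suppose r³ ≡ 13 (mod 30). The only residue r in {0, …, 29} with r³ ≡ 13 (mod 30) is r = 7, so r ≡ 7 (mod 30).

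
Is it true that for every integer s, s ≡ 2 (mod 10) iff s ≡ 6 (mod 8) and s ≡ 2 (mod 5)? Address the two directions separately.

Only the reverse direction holds.

(⟸) If s ≡ 6 (mod 8) and s ≡ 2 (mod 5), then by the Chinese remainder theorem s ≡ 22 (mod 40). Since 22 ≡ 2 (mod 10) and 10 ∣ 40, we get s ≡ 2 (mod 10).

(⟹) This fails: s = 32 gives 32 ≡ 2 (mod 10) but 32 ≡ 0 (mod 8), so the conjunction on the right does not hold.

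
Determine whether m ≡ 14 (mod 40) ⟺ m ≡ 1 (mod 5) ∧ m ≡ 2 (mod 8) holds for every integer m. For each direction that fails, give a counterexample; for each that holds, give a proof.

Forward direction. This fails: m = 14 gives 14 ≡ 14 (mod 40) but 14 ≡ 4 (mod 5), so the conjunction on the right does not hold.

Converse. This fails: m = 26 satisfies both congruences on the right (26 ≡ 1 mod 5 and 26 ≡ 2 mod 8) yet 26 ≡ 26 (mod 40), not 14.

Neither direction holds.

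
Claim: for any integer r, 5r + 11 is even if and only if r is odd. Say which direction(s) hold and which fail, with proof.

Both directions hold.

(⟹) Suppose 5r + 11 is even. Since 5 is odd, 5r and r have the same parity, so 5r + 11 ≡ r + 11 (mod 2). As 11 is odd, 5r + 11 is even exactly when r is odd. Thus r is odd.

(⟸) Conversely, suppose r is odd; write r = 2j + 1. Then 5r + 11 = 5·(2j + 1) + 11 = 2·5j + 16, which is even.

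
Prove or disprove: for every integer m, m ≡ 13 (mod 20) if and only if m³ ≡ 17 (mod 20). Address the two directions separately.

[⇒] Suppose m ≡ 13 (mod 20). Write m = 20j + 13. Then (20j + 13)³ = 8000j³ + 15600j² + 10140j + 2197 = 20(400j³ + 780j² + 507j + 109) + 17, so m³ ≡ 17 (mod 20).

[⇐] Conversely, suppose m³ ≡ 17 (mod 20). The only residue r in {0, …, 19} with r³ ≡ 17 (mod 20) is r = 13, so m ≡ 13 (mod 20).

Equivalent; both directions hold.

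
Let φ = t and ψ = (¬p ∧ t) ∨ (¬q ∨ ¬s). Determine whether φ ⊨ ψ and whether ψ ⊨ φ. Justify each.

Neither direction holds.

(⇒) This fails. Under t = T, p = T, q = T, s = T, the left side is true but the right side is false.

(⇐) This fails. Under t = F, p = F, q = F, s = F, the left side is false but the right side is true.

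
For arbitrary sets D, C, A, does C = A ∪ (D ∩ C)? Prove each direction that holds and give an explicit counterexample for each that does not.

Forward inclusion. This inclusion fails. Take D = ∅, C = {1}, A = ∅; then 1 ∈ C but 1 ∉ A ∪ (D ∩ C).

Reverse inclusion. This inclusion fails. Take D = ∅, C = ∅, A = {1}; then 1 ∈ A ∪ (D ∩ C) but 1 ∉ C.

(⊆) fails and (⊇) fails.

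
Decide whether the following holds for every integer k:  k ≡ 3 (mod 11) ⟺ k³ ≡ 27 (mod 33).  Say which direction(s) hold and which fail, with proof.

(⇒) This fails: take k = 14. Then 14 ≡ 3 (mod 11), but 14³ = 2744 ≡ 5 (mod 33), not 27.

(⇐) Conversely, the residues r modulo 33 with r³ ≡ 27 (mod 33) are exactly {3}, and each is ≡ 3 (mod 11).

The forward direction fails; the converse holds.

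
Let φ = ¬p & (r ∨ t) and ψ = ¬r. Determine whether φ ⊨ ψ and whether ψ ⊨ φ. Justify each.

Neither implication holds.

(→) This fails. Under p = F, t = F, r = T, the left side is true but the right side is false.

(←) This fails. Under p = F, t = F, r = F, the left side is false but the right side is true.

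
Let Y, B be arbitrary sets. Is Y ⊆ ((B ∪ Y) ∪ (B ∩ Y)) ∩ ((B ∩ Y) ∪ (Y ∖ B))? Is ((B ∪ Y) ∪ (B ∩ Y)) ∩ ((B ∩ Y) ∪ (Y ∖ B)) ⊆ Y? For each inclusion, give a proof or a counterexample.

(⟹) Let x ∈ Y. Then either x ∈ Y and x ∉ B; or x ∈ Y ∩ B. In each case x ∈ ((B ∪ Y) ∪ (B ∩ Y)) ∩ ((B ∩ Y) ∪ (Y ∖ B)), so Y ⊆ ((B ∪ Y) ∪ (B ∩ Y)) ∩ ((B ∩ Y) ∪ (Y ∖ B)).

(⟸) Let x ∈ ((B ∪ Y) ∪ (B ∩ Y)) ∩ ((B ∩ Y) ∪ (Y ∖ B)). Then either x ∈ Y and x ∉ B; or x ∈ Y ∩ B. In each case x ∈ Y, so ((B ∪ Y) ∪ (B ∩ Y)) ∩ ((B ∩ Y) ∪ (Y ∖ B)) ⊆ Y.

Both inclusions hold.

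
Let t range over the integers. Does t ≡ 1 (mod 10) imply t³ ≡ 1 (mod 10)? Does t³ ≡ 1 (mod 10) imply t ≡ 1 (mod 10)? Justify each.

Equivalent; both directions hold.

Converse. For the converse, argue contrapositively. If t ≢ 1 (mod 10), then t is congruent to one of 0, 2, 3, 4, 5, 6, 7, 8, 9 modulo 10, and these give t³ ≡ 0, 8, 7, 4, 5, 6, 3, 2, 9 respectively — never 1.

Forward direction. Suppose t ≡ 1 (mod 10). Write t = 10j + 1. Then (10j + 1)³ = 1000j³ + 300j² + 30j + 1 = 10(100j³ + 30j² + 3j) + 1, so t³ ≡ 1 (mod 10).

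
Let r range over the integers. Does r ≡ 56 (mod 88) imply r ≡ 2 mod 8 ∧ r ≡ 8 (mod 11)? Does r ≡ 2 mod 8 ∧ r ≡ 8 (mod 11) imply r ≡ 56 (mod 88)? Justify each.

Both directions fail.

(⟹) This fails: r = 56 gives 56 ≡ 56 (mod 88) but 56 ≡ 0 (mod 8), so the conjunction on the right does not hold.

(⟸) This fails: r = 74 satisfies both congruences on the right (74 ≡ 2 mod 8 and 74 ≡ 8 mod 11) yet 74 ≡ 74 (mod 88), not 56.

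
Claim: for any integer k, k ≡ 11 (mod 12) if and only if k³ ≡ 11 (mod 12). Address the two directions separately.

Equivalent; both directions hold.

[⇐] For the converse, argue contrapositively. If k ≢ 11 (mod 12), then k is congruent to one of 0, 1, 2, 3, 4, 5, 6, 7, 8, 9, 10 modulo 12, and these give k³ ≡ 0, 1, 8, 3, 4, 5, 0, 7, 8, 9, 4 respectively — never 11.

[⇒] Suppose k ≡ 11 (mod 12). Write k = 12j + 11. Then (12j + 11)³ = 1728j³ + 4752j² + 4356j + 1331 = 12(144j³ + 396j² + 363j + 110) + 11, so k³ ≡ 11 (mod 12).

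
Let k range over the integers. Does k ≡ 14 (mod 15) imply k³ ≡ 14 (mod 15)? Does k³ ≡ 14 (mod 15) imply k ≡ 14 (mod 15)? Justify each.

[⇒] Suppose k ≡ 14 (mod 15). Write k = 15j + 14. Then (15j + 14)³ = 3375j³ + 9450j² + 8820j + 2744 = 15(225j³ + 630j² + 588j + 182) + 14, so k³ ≡ 14 (mod 15).

[⇐] Conversely, suppose k³ ≡ 14 (mod 15). The only residue r in {0, …, 14} with r³ ≡ 14 (mod 15) is r = 14, so k ≡ 14 (mod 15).

Equivalent; both directions hold.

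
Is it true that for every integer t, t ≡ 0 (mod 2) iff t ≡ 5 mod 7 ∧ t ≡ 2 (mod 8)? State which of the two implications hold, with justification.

(⇒) fails; (⇐) holds.

Forward direction. This fails: t = 0 gives 0 ≡ 0 (mod 2) but 0 ≡ 0 (mod 7), so the conjunction on the right does not hold.

Converse. If t ≡ 5 (mod 7) and t ≡ 2 (mod 8), then by the Chinese remainder theorem t ≡ 26 (mod 56). Since 26 ≡ 0 (mod 2) and 2 ∣ 56, we get t ≡ 0 (mod 2).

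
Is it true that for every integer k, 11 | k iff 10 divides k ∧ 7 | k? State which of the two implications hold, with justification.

(→) This fails: take k = 11. Certainly 11 ∣ 11, but 10 ∤ 11.

(←) This fails: take k = 70. Both 10 ∣ 70 and 7 ∣ 70, yet 70 is not a multiple of 11 (since 70 = 6·11 + 4), so 11 ∤ 70.

Neither direction holds.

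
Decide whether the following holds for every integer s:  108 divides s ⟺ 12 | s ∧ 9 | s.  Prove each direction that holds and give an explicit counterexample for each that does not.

Not equivalent: only (⇒) holds.

[⇒] If 108 ∣ s, write s = 108q. Since 108 = 9·12, s = 12·(9q), so 12 ∣ s; and since 108 = 12·9, s = 9·(12q), so 9 ∣ s.

[⇐] This fails: take s = 36. Both 12 ∣ 36 and 9 ∣ 36, yet 36 is not a multiple of 108 (since 36 = 0·108 + 36), so 108 ∤ 36.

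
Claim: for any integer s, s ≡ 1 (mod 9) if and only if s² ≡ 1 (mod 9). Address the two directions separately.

(←) This fails: take s = 8. Then 8² = 64 ≡ 1 (mod 9), yet 8 ≡ 8 (mod 9), not 1.

(→) Suppose s ≡ 1 (mod 9). Write s = 9j + 1. Then (9j + 1)² = 81j² + 18j + 1 = 9(9j² + 2j) + 1, so s² ≡ 1 (mod 9).

Only the forward direction holds.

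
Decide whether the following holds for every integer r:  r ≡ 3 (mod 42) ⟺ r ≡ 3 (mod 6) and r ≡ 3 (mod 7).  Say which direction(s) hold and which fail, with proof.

(⟹) Suppose r ≡ 3 (mod 42); write r = 42j + 3. Since 6 ∣ 42, reducing mod 6 gives r ≡ 3 (mod 6); since 7 ∣ 42, reducing mod 7 gives r ≡ 3 (mod 7).

(⟸) Conversely, if r ≡ 3 (mod 6) and r ≡ 3 (mod 7), then by the Chinese remainder theorem r ≡ 3 (mod 42). This is exactly r ≡ 3 (mod 42).

The biconditional holds.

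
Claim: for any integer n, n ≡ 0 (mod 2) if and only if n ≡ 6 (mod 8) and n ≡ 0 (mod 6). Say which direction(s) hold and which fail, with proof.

Converse. If n ≡ 6 (mod 8) and n ≡ 0 (mod 6), then by the Chinese remainder theorem n ≡ 6 (mod 24). Since 6 ≡ 0 (mod 2) and 2 ∣ 24, we get n ≡ 0 (mod 2).

Forward direction. This fails: n = 0 gives 0 ≡ 0 (mod 2) but 0 ≡ 0 (mod 8), so the conjunction on the right does not hold.

Only the converse holds.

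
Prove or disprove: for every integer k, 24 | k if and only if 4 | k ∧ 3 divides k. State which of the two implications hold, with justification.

Not equivalent: only (⇒) holds.

(→) If 24 ∣ k, write k = 24q. Since 24 = 6·4, k = 4·(6q), so 4 ∣ k; and since 24 = 8·3, k = 3·(8q), so 3 ∣ k.

(←) This fails: take k = 12. Both 4 ∣ 12 and 3 ∣ 12, yet 12 is not a multiple of 24 (since 12 = 0·24 + 12), so 24 ∤ 12.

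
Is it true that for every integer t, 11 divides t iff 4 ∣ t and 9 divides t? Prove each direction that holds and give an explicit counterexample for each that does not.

Forward direction. This fails: take t = 11. Certainly 11 ∣ 11, but 4 ∤ 11.

Converse. This fails: take t = 36. Both 4 ∣ 36 and 9 ∣ 36, yet 36 is not a multiple of 11 (since 36 = 3·11 + 3), so 11 ∤ 36.

Neither direction holds.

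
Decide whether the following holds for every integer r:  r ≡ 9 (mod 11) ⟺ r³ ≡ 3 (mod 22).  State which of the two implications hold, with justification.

Only the reverse direction holds.

[⇒] This fails: take r = 20. Then 20 ≡ 9 (mod 11), but 20³ = 8000 ≡ 14 (mod 22), not 3.

[⇐] Conversely, the residues r modulo 22 with r³ ≡ 3 (mod 22) are exactly {9}, and each is ≡ 9 (mod 11).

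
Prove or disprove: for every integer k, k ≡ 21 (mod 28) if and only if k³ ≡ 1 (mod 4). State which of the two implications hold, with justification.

(→) Suppose k ≡ 21 (mod 28). Then k³ ≡ 21³ = 9261 (mod 28), and since 4 ∣ 28, also k³ ≡ 1 (mod 4).

(←) This fails: take k = 1. Then 1³ = 1 ≡ 1 (mod 4), yet 1 ≡ 1 (mod 28), not 21.

Not equivalent: only (⇒) holds.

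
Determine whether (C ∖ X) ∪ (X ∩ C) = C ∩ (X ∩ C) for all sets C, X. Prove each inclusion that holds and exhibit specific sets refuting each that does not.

(⟹) This inclusion fails. Take C = {1}, X = ∅; then 1 ∈ (C ∖ X) ∪ (X ∩ C) but 1 ∉ C ∩ (X ∩ C).

(⟸) Let x ∈ C ∩ (X ∩ C). Then x ∈ C ∩ X, from which x ∈ (C ∖ X) ∪ (X ∩ C).

The sets are not equal: only the reverse inclusion holds.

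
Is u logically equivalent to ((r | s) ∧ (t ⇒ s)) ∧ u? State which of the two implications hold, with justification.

[⇐] Assume the antecedent. If u is true, u reduces to true regardless of the other variables. If u is false, the antecedent cannot hold. Either way u holds.

[⇒] This fails. Under s = F, u = T, t = F, r = F, the left side is true but the right side is false.

(⇒) fails; (⇐) holds.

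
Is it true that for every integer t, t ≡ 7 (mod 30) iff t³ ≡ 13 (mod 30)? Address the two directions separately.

The biconditional holds.

(→) Suppose t ≡ 7 (mod 30). Write t = 30j + 7. Then (30j + 7)³ = 27000j³ + 18900j² + 4410j + 343 = 30(900j³ + 630j² + 147j + 11) + 13, so t³ ≡ 13 (mod 30).

(←) Conversely, suppose t³ ≡ 13 (mod 30). The only residue r in {0, …, 29} with r³ ≡ 13 (mod 30) is r = 7, so t ≡ 7 (mod 30).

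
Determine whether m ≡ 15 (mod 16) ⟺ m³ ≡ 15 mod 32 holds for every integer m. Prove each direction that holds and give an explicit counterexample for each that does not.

(→) This fails: take m = 31. Then 31 ≡ 15 (mod 16), but 31³ = 29791 ≡ 31 (mod 32), not 15.

(←) Conversely, the residues r modulo 32 with r³ ≡ 15 (mod 32) are exactly {15}, and each is ≡ 15 (mod 16).

(⇒) fails; (⇐) holds.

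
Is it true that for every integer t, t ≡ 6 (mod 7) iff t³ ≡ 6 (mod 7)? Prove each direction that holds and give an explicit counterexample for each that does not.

[⇒] Suppose t ≡ 6 (mod 7). Write t = 7j + 6. Then (7j + 6)³ = 343j³ + 882j² + 756j + 216 = 7(49j³ + 126j² + 108j + 30) + 6, so t³ ≡ 6 (mod 7).

[⇐] This fails: take t = 3. Then 3³ = 27 ≡ 6 (mod 7), yet 3 ≡ 3 (mod 7), not 6.

The forward direction holds; the converse fails.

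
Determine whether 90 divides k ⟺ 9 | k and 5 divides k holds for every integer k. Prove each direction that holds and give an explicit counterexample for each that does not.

[⇒] If 90 ∣ k, write k = 90q. Since 90 = 10·9, k = 9·(10q), so 9 ∣ k; and since 90 = 18·5, k = 5·(18q), so 5 ∣ k.

[⇐] This fails: take k = 45. Both 9 ∣ 45 and 5 ∣ 45, yet 45 is not a multiple of 90 (since 45 = 0·90 + 45), so 90 ∤ 45.

(⇒) holds; (⇐) fails.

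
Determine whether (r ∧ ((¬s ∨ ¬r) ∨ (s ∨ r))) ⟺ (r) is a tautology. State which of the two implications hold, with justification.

The biconditional holds.

Forward direction. Assume the antecedent. If r is true, r reduces to true regardless of the other variables. If r is false, the antecedent cannot hold. Either way r holds.

Converse. Assume the antecedent. If r is true, r ∧ ((¬s ∨ ¬r) ∨ (s ∨ r)) reduces to true regardless of the other variables. If r is false, the antecedent cannot hold. Either way r ∧ ((¬s ∨ ¬r) ∨ (s ∨ r)) holds.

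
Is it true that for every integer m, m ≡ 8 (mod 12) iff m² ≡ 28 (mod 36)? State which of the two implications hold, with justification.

(⟹) This fails: take m = 20. Then 20 ≡ 8 (mod 12), but 20² = 400 ≡ 4 (mod 36), not 28.

(⟸) This fails: take m = 10. Then 10² = 100 ≡ 28 (mod 36), yet 10 ≡ 10 (mod 12), not 8.

Neither direction holds.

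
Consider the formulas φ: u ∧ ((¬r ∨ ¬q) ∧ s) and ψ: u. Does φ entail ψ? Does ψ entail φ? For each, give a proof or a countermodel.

Only the forward implication holds.

Forward direction. Assume the antecedent. If u is true, u reduces to true regardless of the other variables. If u is false, the antecedent cannot hold. Either way u holds.

Converse. This fails. Under u = T, r = F, s = F, q = F, the left side is false but the right side is true.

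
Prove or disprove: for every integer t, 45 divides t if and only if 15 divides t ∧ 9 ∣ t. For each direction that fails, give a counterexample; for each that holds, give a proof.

Forward direction. If 45 ∣ t, write t = 45q. Since 45 = 3·15, t = 15·(3q), so 15 ∣ t; and since 45 = 5·9, t = 9·(5q), so 9 ∣ t.

Converse. Suppose 15 ∣ t and 9 ∣ t. Any common multiple of 15 and 9 is a multiple of their lcm; here lcm(15, 9) = 15·9/gcd(15, 9) = 135/3 = 45, so 45 ∣ t.

Both directions hold.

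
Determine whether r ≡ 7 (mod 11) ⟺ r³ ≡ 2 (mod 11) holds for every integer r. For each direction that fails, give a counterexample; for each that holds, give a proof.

Equivalent; both directions hold.

Forward direction. Suppose r ≡ 7 (mod 11). Write r = 11j + 7. Then (11j + 7)³ = 1331j³ + 2541j² + 1617j + 343 = 11(121j³ + 231j² + 147j + 31) + 2, so r³ ≡ 2 (mod 11).

Converse. Suppose r³ ≡ 2 (mod 11). The only residue r in {0, …, 10} with r³ ≡ 2 (mod 11) is r = 7, so r ≡ 7 (mod 11).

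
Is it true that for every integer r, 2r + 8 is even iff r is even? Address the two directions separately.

(⇐) Suppose r is even. Since 2 is even, 2r is even for every r, so 2r + 8 has the same parity as 8, which is even. Hence 2r + 8 is even.

(⇒) This fails: take r = 5. Then 2r + 8 = 18, which is even, yet r = 5 is odd, not even.

Not equivalent: only (⇐) holds.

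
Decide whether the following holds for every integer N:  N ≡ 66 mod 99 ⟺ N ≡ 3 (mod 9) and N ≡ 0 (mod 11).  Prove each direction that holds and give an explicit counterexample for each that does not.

Both directions hold.

(⟹) Suppose N ≡ 66 (mod 99); write N = 99j + 66. Since 9 ∣ 99, reducing mod 9 gives N ≡ 66 ≡ 3 (mod 9); since 11 ∣ 99, reducing mod 11 gives N ≡ 66 ≡ 0 (mod 11).

(⟸) Conversely, if N ≡ 3 (mod 9) and N ≡ 0 (mod 11), then by the Chinese remainder theorem N ≡ 66 (mod 99). This is exactly N ≡ 66 (mod 99).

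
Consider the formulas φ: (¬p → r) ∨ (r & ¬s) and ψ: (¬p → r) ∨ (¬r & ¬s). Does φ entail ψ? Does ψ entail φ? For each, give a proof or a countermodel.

(⇒) Assume the antecedent. If p is true, (¬p → r) ∨ (¬r & ¬s) reduces to true regardless of the other variables. If p is false, the antecedent forces (s = F, p = F, r = T) or (s = T, p = F, r = T), and (¬p → r) ∨ (¬r & ¬s) holds there. Either way (¬p → r) ∨ (¬r & ¬s) holds.

(⇐) This fails. Under s = F, p = F, r = F, the left side is false but the right side is true.

Only the forward implication holds.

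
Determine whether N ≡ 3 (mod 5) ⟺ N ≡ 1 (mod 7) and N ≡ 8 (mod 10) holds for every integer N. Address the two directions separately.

[⇒] This fails: N = 33 gives 33 ≡ 3 (mod 5) but 33 ≡ 5 (mod 7), so the conjunction on the right does not hold.

[⇐] Conversely, if N ≡ 1 (mod 7) and N ≡ 8 (mod 10), then by the Chinese remainder theorem N ≡ 8 (mod 70). Since 8 ≡ 3 (mod 5) and 5 ∣ 70, we get N ≡ 3 (mod 5).

(⇒) fails; (⇐) holds.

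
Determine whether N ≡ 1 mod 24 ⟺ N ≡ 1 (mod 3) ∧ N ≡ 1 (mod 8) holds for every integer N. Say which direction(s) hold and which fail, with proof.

(←) If N ≡ 1 (mod 3) and N ≡ 1 (mod 8), then by the Chinese remainder theorem N ≡ 1 (mod 24). This is exactly N ≡ 1 (mod 24).

(→) Suppose N ≡ 1 (mod 24); write N = 24j + 1. Since 3 ∣ 24, reducing mod 3 gives N ≡ 1 (mod 3); since 8 ∣ 24, reducing mod 8 gives N ≡ 1 (mod 8).

Both directions hold; the statement is true.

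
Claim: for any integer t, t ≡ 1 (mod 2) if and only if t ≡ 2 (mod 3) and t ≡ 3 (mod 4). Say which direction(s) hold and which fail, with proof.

Only the converse holds.

[⇒] This fails: t = 1 gives 1 ≡ 1 (mod 2) but 1 ≡ 1 (mod 3), so the conjunction on the right does not hold.

[⇐] Conversely, if t ≡ 2 (mod 3) and t ≡ 3 (mod 4), then by the Chinese remainder theorem t ≡ 11 (mod 12). Since 11 ≡ 1 (mod 2) and 2 ∣ 12, we get t ≡ 1 (mod 2).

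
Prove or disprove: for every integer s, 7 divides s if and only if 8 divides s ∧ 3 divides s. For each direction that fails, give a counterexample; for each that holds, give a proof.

Neither implication holds.

[⇒] This fails: take s = 7. Certainly 7 ∣ 7, but 8 ∤ 7.

[⇐] This fails: take s = 24. Both 8 ∣ 24 and 3 ∣ 24, yet 24 is not a multiple of 7 (since 24 = 3·7 + 3), so 7 ∤ 24.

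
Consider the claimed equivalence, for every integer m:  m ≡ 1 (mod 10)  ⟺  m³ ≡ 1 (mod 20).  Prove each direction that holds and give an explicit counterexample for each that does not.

(⇒) This fails: take m = 11. Then 11 ≡ 1 (mod 10), but 11³ = 1331 ≡ 11 (mod 20), not 1.

(⇐) Conversely, the residues r modulo 20 with r³ ≡ 1 (mod 20) are exactly {1}, and each is ≡ 1 (mod 10).

The forward direction fails; the converse holds.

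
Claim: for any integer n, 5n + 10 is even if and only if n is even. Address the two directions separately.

Both implications hold.

[⇒] Suppose 5n + 10 is even. Since 5 is odd, 5n and n have the same parity, so 5n + 10 ≡ n + 10 (mod 2). As 10 is even, 5n + 10 is even exactly when n is even. Thus n is even.

[⇐] Conversely, suppose n is even; write n = 2j. Then 5n + 10 = 5·(2j) + 10 = 2·5j + 10, which is even.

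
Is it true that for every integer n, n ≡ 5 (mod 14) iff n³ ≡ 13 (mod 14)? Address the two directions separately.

[⇐] This fails: take n = 3. Then 3³ = 27 ≡ 13 (mod 14), yet 3 ≡ 3 (mod 14), not 5.

[⇒] Suppose n ≡ 5 (mod 14). Write n = 14j + 5. Then (14j + 5)³ = 2744j³ + 2940j² + 1050j + 125 = 14(196j³ + 210j² + 75j + 8) + 13, so n³ ≡ 13 (mod 14).

Only the forward direction holds.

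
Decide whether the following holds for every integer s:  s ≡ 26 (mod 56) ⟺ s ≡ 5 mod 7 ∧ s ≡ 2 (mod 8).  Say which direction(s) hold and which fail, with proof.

Converse. If s ≡ 5 (mod 7) and s ≡ 2 (mod 8), then by the Chinese remainder theorem s ≡ 26 (mod 56). This is exactly s ≡ 26 (mod 56).

Forward direction. Suppose s ≡ 26 (mod 56); write s = 56j + 26. Since 7 ∣ 56, reducing mod 7 gives s ≡ 26 ≡ 5 (mod 7); since 8 ∣ 56, reducing mod 8 gives s ≡ 26 ≡ 2 (mod 8).

Both directions hold; the statement is true.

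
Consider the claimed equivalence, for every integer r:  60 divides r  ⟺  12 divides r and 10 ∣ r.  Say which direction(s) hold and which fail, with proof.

(→) If 60 ∣ r, write r = 60q. Since 60 = 5·12, r = 12·(5q), so 12 ∣ r; and since 60 = 6·10, r = 10·(6q), so 10 ∣ r.

(←) Suppose 12 ∣ r and 10 ∣ r. Any common multiple of 12 and 10 is a multiple of their lcm; here lcm(12, 10) = 12·10/gcd(12, 10) = 120/2 = 60, so 60 ∣ r.

Both directions hold.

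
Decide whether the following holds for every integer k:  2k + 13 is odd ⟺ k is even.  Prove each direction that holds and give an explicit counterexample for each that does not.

Not equivalent: only (⇐) holds.

(⟹) This fails: take k = 3. Then 2k + 13 = 19, which is odd, yet k = 3 is odd, not even.

(⟸) Suppose k is even. Since 2 is even, 2k is even for every k, so 2k + 13 has the same parity as 13, which is odd. Hence 2k + 13 is odd.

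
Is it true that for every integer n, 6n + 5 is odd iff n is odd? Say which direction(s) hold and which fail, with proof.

(⟹) This fails: take n = 0. Then 6n + 5 = 5, which is odd, yet n = 0 is even, not odd.

(⟸) Suppose n is odd. Since 6 is even, 6n is even for every n, so 6n + 5 has the same parity as 5, which is odd. Hence 6n + 5 is odd.

Only the reverse direction holds.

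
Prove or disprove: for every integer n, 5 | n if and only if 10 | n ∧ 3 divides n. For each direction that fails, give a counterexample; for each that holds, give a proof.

(⇒) fails; (⇐) holds.

[⇐] Suppose 10 ∣ n and 3 ∣ n. Any common multiple of 10 and 3 is a multiple of their lcm; here gcd(10, 3) = 1, so lcm(10, 3) = 10·3 = 30, so 30 ∣ n. Since 5 ∣ 30, it follows that 5 ∣ n.

[⇒] This fails: take n = 5. Certainly 5 ∣ 5, but 10 ∤ 5.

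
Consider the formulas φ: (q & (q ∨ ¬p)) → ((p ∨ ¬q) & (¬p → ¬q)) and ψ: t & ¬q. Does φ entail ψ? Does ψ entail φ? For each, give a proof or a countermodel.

Forward direction. This fails. Under q = F, p = F, t = F, the left side is true but the right side is false.

Converse. Assume the antecedent. If q is true, the antecedent cannot hold. If q is false, the consequent reduces to true regardless of the other variables. Either way the consequent holds.

Only the reverse direction holds.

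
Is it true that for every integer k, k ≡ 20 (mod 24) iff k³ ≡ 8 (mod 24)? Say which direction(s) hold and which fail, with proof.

(⟹) Suppose k ≡ 20 (mod 24). Write k = 24j + 20. Then (24j + 20)³ = 13824j³ + 34560j² + 28800j + 8000 = 24(576j³ + 1440j² + 1200j + 333) + 8, so k³ ≡ 8 (mod 24).

(⟸) This fails: take k = 2. Then 2³ = 8 ≡ 8 (mod 24), yet 2 ≡ 2 (mod 24), not 20.

Not equivalent: only (⇒) holds.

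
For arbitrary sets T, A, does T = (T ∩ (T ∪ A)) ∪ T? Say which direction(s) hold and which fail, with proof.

Both inclusions hold.

Forward inclusion. Let x ∈ T. Then either x ∈ T and x ∉ A; or x ∈ T ∩ A. In each case x ∈ (T ∩ (T ∪ A)) ∪ T, so T ⊆ (T ∩ (T ∪ A)) ∪ T.

Reverse inclusion. Let x ∈ (T ∩ (T ∪ A)) ∪ T. Then either x ∈ T and x ∉ A; or x ∈ T ∩ A. In each case x ∈ T, so (T ∩ (T ∪ A)) ∪ T ⊆ T.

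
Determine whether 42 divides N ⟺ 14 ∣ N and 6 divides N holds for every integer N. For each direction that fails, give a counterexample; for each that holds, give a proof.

Both directions hold.

(→) If 42 ∣ N, write N = 42q. Since 42 = 3·14, N = 14·(3q), so 14 ∣ N; and since 42 = 7·6, N = 6·(7q), so 6 ∣ N.

(←) Suppose 14 ∣ N and 6 ∣ N. Any common multiple of 14 and 6 is a multiple of their lcm; here lcm(14, 6) = 14·6/gcd(14, 6) = 84/2 = 42, so 42 ∣ N.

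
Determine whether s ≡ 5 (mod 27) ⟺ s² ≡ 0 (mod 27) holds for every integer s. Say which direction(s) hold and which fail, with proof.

(⇒) This fails: take s = 5. Then 5 ≡ 5 (mod 27), but 5² = 25 ≡ 25 (mod 27), not 0.

(⇐) This fails: take s = 0. Then 0² = 0 ≡ 0 (mod 27), yet 0 ≡ 0 (mod 27), not 5.

Neither implication holds.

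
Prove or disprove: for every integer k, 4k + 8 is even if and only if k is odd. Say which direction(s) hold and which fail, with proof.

Only the converse holds.

Converse. Suppose k is odd. Since 4 is even, 4k is even for every k, so 4k + 8 has the same parity as 8, which is even. Hence 4k + 8 is even.

Forward direction. This fails: take k = 4. Then 4k + 8 = 24, which is even, yet k = 4 is even, not odd.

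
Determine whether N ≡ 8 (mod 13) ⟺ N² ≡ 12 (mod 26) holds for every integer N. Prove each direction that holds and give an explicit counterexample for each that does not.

(→) This fails: take N = 21. Then 21 ≡ 8 (mod 13), but 21² = 441 ≡ 25 (mod 26), not 12.

(←) This fails: take N = 18. Then 18² = 324 ≡ 12 (mod 26), yet 18 ≡ 5 (mod 13), not 8.

Neither direction holds.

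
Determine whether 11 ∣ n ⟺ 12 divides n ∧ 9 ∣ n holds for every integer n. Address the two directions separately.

(⇒) fails and (⇐) fails.

[⇒] This fails: take n = 11. Certainly 11 ∣ 11, but 12 ∤ 11.

[⇐] This fails: take n = 36. Both 12 ∣ 36 and 9 ∣ 36, yet 36 is not a multiple of 11 (since 36 = 3·11 + 3), so 11 ∤ 36.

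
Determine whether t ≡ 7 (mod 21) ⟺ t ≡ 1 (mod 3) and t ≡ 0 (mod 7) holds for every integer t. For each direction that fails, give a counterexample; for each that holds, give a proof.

Both directions hold; the statement is true.

(→) Suppose t ≡ 7 (mod 21); write t = 21j + 7. Since 3 ∣ 21, reducing mod 3 gives t ≡ 7 ≡ 1 (mod 3); since 7 ∣ 21, reducing mod 7 gives t ≡ 7 ≡ 0 (mod 7).

(←) Conversely, if t ≡ 1 (mod 3) and t ≡ 0 (mod 7), then by the Chinese remainder theorem t ≡ 7 (mod 21). This is exactly t ≡ 7 (mod 21).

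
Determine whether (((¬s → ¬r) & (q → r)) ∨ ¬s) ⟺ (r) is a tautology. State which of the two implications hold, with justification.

(⟹) This fails. Under s = F, r = F, q = F, the left side is true but the right side is false.

(⟸) Assume the antecedent. If s is true, the antecedent forces (s = T, r = T, q = F) or (s = T, r = T, q = T), and ((¬s → ¬r) & (q → r)) ∨ ¬s holds there. If s is false, ((¬s → ¬r) & (q → r)) ∨ ¬s reduces to true regardless of the other variables. Either way ((¬s → ¬r) & (q → r)) ∨ ¬s holds.

(⇒) fails; (⇐) holds.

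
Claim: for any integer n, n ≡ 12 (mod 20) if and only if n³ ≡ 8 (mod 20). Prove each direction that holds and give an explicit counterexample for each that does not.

(⟸) This fails: take n = 2. Then 2³ = 8 ≡ 8 (mod 20), yet 2 ≡ 2 (mod 20), not 12.

(⟹) Suppose n ≡ 12 (mod 20). Write n = 20j + 12. Then (20j + 12)³ = 8000j³ + 14400j² + 8640j + 1728 = 20(400j³ + 720j² + 432j + 86) + 8, so n³ ≡ 8 (mod 20).

(⇒) holds; (⇐) fails.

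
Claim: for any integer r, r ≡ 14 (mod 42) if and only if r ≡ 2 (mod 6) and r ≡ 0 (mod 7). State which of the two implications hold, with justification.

(⇒) Suppose r ≡ 14 (mod 42); write r = 42j + 14. Since 6 ∣ 42, reducing mod 6 gives r ≡ 14 ≡ 2 (mod 6); since 7 ∣ 42, reducing mod 7 gives r ≡ 14 ≡ 0 (mod 7).

(⇐) Conversely, if r ≡ 2 (mod 6) and r ≡ 0 (mod 7), then by the Chinese remainder theorem r ≡ 14 (mod 42). This is exactly r ≡ 14 (mod 42).

The biconditional holds.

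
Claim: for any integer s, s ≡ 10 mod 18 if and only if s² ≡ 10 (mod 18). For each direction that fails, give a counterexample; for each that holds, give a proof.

(⇒) holds; (⇐) fails.

(⟹) Suppose s ≡ 10 mod 18. Write s = 18j + 10. Then (18j + 10)² = 324j² + 360j + 100 = 18(18j² + 20j + 5) + 10, so s² ≡ 10 (mod 18).

(⟸) This fails: take s = 8. Then 8² = 64 ≡ 10 (mod 18), yet 8 ≡ 8 (mod 18), not 10.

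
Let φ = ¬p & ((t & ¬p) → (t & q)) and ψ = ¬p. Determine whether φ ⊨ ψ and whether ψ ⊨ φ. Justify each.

(⇒) holds; (⇐) fails.

Forward direction. Assume the antecedent. If q is true, the antecedent forces (q = T, t = F, p = F) or (q = T, t = T, p = F), and ¬p holds there. If q is false, the antecedent forces (q = F, t = F, p = F), and ¬p holds there. Either way ¬p holds.

Converse. This fails. Under q = F, t = T, p = F, the left side is false but the right side is true.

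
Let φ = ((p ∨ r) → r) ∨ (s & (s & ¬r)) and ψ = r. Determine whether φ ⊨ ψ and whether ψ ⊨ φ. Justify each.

Only the converse holds.

(⟹) This fails. Under s = F, p = F, r = F, the left side is true but the right side is false.

(⟸) Assume the antecedent. If s is true, ((p ∨ r) → r) ∨ (s & (s & ¬r)) reduces to true regardless of the other variables. If s is false, the antecedent forces (s = F, p = F, r = T) or (s = F, p = T, r = T), and ((p ∨ r) → r) ∨ (s & (s & ¬r)) holds there. Either way ((p ∨ r) → r) ∨ (s & (s & ¬r)) holds.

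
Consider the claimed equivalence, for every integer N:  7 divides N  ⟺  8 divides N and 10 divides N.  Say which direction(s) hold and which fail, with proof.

Neither direction holds.

(→) This fails: take N = 7. Certainly 7 ∣ 7, but 8 ∤ 7.

(←) This fails: take N = 40. Both 8 ∣ 40 and 10 ∣ 40, yet 40 is not a multiple of 7 (since 40 = 5·7 + 5), so 7 ∤ 40.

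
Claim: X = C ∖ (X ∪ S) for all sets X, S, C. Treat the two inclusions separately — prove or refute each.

Both inclusions fail.

(⟹) This inclusion fails. Take X = {1}, S = ∅, C = ∅; then 1 ∈ X but 1 ∉ C ∖ (X ∪ S).

(⟸) This inclusion fails. Take X = ∅, S = ∅, C = {1}; then 1 ∈ C ∖ (X ∪ S) but 1 ∉ X.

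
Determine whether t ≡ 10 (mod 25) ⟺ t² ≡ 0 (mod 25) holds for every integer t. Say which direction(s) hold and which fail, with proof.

Not equivalent: only (⇒) holds.

(⇒) Suppose t ≡ 10 (mod 25). Write t = 25j + 10. Then (25j + 10)² = 625j² + 500j + 100 = 25(25j² + 20j + 4) + 0, so t² ≡ 0 (mod 25).

(⇐) This fails: take t = 0. Then 0² = 0 ≡ 0 (mod 25), yet 0 ≡ 0 (mod 25), not 10.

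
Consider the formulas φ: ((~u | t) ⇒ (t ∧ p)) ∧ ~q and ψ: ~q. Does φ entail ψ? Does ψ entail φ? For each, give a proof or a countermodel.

The forward direction holds; the converse fails.

(⟹) Assume the antecedent. If t is true, the antecedent forces (u = F, t = T, p = T, q = F) or (u = T, t = T, p = T, q = F), and ~q holds there. If t is false, the antecedent forces (u = T, t = F, p = F, q = F) or (u = T, t = F, p = T, q = F), and ~q holds there. Either way ~q holds.

(⟸) This fails. Under u = F, t = F, p = F, q = F, the left side is false but the right side is true.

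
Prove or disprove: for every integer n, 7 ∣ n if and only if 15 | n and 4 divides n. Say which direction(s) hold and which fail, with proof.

Neither implication holds.

Forward direction. This fails: take n = 7. Certainly 7 ∣ 7, but 15 ∤ 7.

Converse. This fails: take n = 60. Both 15 ∣ 60 and 4 ∣ 60, yet 60 is not a multiple of 7 (since 60 = 8·7 + 4), so 7 ∤ 60.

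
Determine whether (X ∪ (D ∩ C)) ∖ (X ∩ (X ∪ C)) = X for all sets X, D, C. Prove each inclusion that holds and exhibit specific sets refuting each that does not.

(⟹) This inclusion fails. Take X = ∅, D = {1}, C = {1}; then 1 ∈ (X ∪ (D ∩ C)) ∖ (X ∩ (X ∪ C)) but 1 ∉ X.

(⟸) This inclusion fails. Take X = {1}, D = ∅, C = ∅; then 1 ∈ X but 1 ∉ (X ∪ (D ∩ C)) ∖ (X ∩ (X ∪ C)).

Both inclusions fail.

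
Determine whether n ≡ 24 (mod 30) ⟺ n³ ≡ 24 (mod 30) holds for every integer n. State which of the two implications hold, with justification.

(⇒) Suppose n ≡ 24 (mod 30). Write n = 30j + 24. Then (30j + 24)³ = 27000j³ + 64800j² + 51840j + 13824 = 30(900j³ + 2160j² + 1728j + 460) + 24, so n³ ≡ 24 (mod 30).

(⇐) Conversely, suppose n³ ≡ 24 (mod 30). The only residue r in {0, …, 29} with r³ ≡ 24 (mod 30) is r = 24, so n ≡ 24 (mod 30).

The biconditional holds.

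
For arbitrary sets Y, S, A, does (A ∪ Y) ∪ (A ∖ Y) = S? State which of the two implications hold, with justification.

(⊆) fails and (⊇) fails.

Forward inclusion. This inclusion fails. Take Y = {1}, S = ∅, A = ∅; then 1 ∈ (A ∪ Y) ∪ (A ∖ Y) but 1 ∉ S.

Reverse inclusion. This inclusion fails. Take Y = ∅, S = {1}, A = ∅; then 1 ∈ S but 1 ∉ (A ∪ Y) ∪ (A ∖ Y).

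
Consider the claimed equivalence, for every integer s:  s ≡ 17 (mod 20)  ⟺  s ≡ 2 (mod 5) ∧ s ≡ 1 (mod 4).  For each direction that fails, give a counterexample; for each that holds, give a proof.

(→) Suppose s ≡ 17 (mod 20); write s = 20j + 17. Since 5 ∣ 20, reducing mod 5 gives s ≡ 17 ≡ 2 (mod 5); since 4 ∣ 20, reducing mod 4 gives s ≡ 17 ≡ 1 (mod 4).

(←) Conversely, if s ≡ 2 (mod 5) and s ≡ 1 (mod 4), then by the Chinese remainder theorem s ≡ 17 (mod 20). This is exactly s ≡ 17 (mod 20).

Equivalent; both directions hold.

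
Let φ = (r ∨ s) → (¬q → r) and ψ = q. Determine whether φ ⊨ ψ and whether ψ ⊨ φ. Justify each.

(→) This fails. Under r = F, s = F, q = F, the left side is true but the right side is false.

(←) Assume the antecedent. If r is true, (r ∨ s) → (¬q → r) reduces to true regardless of the other variables. If r is false, the antecedent forces (r = F, s = F, q = T) or (r = F, s = T, q = T), and (r ∨ s) → (¬q → r) holds there. Either way (r ∨ s) → (¬q → r) holds.

Not equivalent: only (⇐) holds.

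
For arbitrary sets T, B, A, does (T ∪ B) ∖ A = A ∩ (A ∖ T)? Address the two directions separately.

(⊆) fails and (⊇) fails.

Forward inclusion. This inclusion fails. Take T = {1}, B = ∅, A = ∅; then 1 ∈ (T ∪ B) ∖ A but 1 ∉ A ∩ (A ∖ T).

Reverse inclusion. This inclusion fails. Take T = ∅, B = ∅, A = {1}; then 1 ∈ A ∩ (A ∖ T) but 1 ∉ (T ∪ B) ∖ A.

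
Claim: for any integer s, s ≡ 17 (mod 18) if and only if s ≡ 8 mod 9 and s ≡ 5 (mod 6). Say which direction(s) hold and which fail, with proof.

(→) Suppose s ≡ 17 (mod 18); write s = 18j + 17. Since 9 ∣ 18, reducing mod 9 gives s ≡ 17 ≡ 8 (mod 9); since 6 ∣ 18, reducing mod 6 gives s ≡ 17 ≡ 5 (mod 6).

(←) Conversely, if s ≡ 8 (mod 9) and s ≡ 5 (mod 6), then by the Chinese remainder theorem s ≡ 17 (mod 18). This is exactly s ≡ 17 (mod 18).

Both directions hold.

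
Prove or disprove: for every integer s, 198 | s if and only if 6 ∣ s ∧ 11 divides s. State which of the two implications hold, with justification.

(⟸) This fails: take s = 66. Both 6 ∣ 66 and 11 ∣ 66, yet 66 is not a multiple of 198 (since 66 = 0·198 + 66), so 198 ∤ 66.

(⟹) If 198 ∣ s, write s = 198q. Since 198 = 33·6, s = 6·(33q), so 6 ∣ s; and since 198 = 18·11, s = 11·(18q), so 11 ∣ s.

Only the forward direction holds.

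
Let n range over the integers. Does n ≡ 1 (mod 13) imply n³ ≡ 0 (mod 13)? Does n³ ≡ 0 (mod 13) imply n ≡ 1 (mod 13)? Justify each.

(→) This fails: take n = 1. Then 1 ≡ 1 (mod 13), but 1³ = 1 ≡ 1 (mod 13), not 0.

(←) This fails: take n = 0. Then 0³ = 0 ≡ 0 (mod 13), yet 0 ≡ 0 (mod 13), not 1.

(⇒) fails and (⇐) fails.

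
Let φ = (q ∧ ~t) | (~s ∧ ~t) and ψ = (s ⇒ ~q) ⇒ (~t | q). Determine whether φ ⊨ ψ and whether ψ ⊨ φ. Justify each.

Not equivalent: only (⇒) holds.

[⇐] This fails. Under t = T, q = T, s = F, the left side is false but the right side is true.

[⇒] Assume the antecedent. If t is true, the antecedent cannot hold. If t is false, (s ⇒ ~q) ⇒ (~t | q) reduces to true regardless of the other variables. Either way (s ⇒ ~q) ⇒ (~t | q) holds.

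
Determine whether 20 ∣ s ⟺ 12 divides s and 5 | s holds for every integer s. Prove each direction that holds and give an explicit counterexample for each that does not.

(⇒) fails; (⇐) holds.

Forward direction. This fails: take s = 20. Certainly 20 ∣ 20, but 12 ∤ 20.

Converse. Suppose 12 ∣ s and 5 ∣ s. Any common multiple of 12 and 5 is a multiple of their lcm; here gcd(12, 5) = 1, so lcm(12, 5) = 12·5 = 60, so 60 ∣ s. Since 20 ∣ 60, it follows that 20 ∣ s.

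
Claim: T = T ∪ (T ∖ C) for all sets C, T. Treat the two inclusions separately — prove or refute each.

(⟹) Let x ∈ T. Then either x ∈ T and x ∉ C; or x ∈ C ∩ T. In each case x ∈ T ∪ (T ∖ C), so T ⊆ T ∪ (T ∖ C).

(⟸) Let x ∈ T ∪ (T ∖ C). Then either x ∈ T and x ∉ C; or x ∈ C ∩ T. In each case x ∈ T, so T ∪ (T ∖ C) ⊆ T.

Both inclusions hold.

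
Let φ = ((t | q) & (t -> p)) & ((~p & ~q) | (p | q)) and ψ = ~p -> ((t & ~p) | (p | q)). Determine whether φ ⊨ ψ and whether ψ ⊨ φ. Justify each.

Only the forward implication holds.

(⟹) Assume the antecedent. If t is true, ~p -> ((t & ~p) | (p | q)) reduces to true regardless of the other variables. If t is false, the antecedent forces (t = F, q = T, p = F) or (t = F, q = T, p = T), and ~p -> ((t & ~p) | (p | q)) holds there. Either way ~p -> ((t & ~p) | (p | q)) holds.

(⟸) This fails. Under t = T, q = F, p = F, the left side is false but the right side is true.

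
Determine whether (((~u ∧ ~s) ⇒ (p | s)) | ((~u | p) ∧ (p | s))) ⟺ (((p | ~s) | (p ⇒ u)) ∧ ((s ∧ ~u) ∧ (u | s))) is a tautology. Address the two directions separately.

(⟹) This fails. Under s = F, u = T, p = F, the left side is true but the right side is false.

(⟸) Assume the antecedent. If s is true, the consequent reduces to true regardless of the other variables. If s is false, the antecedent cannot hold. Either way the consequent holds.

Not equivalent: only (⇐) holds.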